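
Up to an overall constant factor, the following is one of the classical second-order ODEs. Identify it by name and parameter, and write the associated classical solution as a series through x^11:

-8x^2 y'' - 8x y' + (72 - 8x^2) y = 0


All three coefficients share the factor -8; dividing through by -8 gives  x^2 y'' + x y' + (x^2 - 9) y = 0.
This matches the Bessel equation x^2 y'' + x y' + (x^2 - nu^2) y = 0 with nu^2 = 9, so nu = 3; the solution bounded at x = 0 is J_3(x).
Frobenius at x = 0: indicial roots ±nu; for r = nu the recurrence k(k + 2nu) c_k = -c_{k-2} gives the standard series J_nu(x) = sum_{k>=0} (-1)^k / (k! (k+nu)!) (x/2)^(2k+nu). Evaluate the first 5 terms:
  k = 0: (-1)^0 / (0! * 3! * 2^3) x^3 = 1/(1*6*8) x^3 = (1/48) x^3
  k = 1: (-1)^1 / (1! * 4! * 2^5) x^5 = -1/(1*24*32) x^5 = (-1/768) x^5
  k = 2: (-1)^2 / (2! * 5! * 2^7) x^7 = 1/(2*120*128) x^7 = (1/30720) x^7
  k = 3: (-1)^3 / (3! * 6! * 2^9) x^9 = -1/(6*720*512) x^9 = (-1/2211840) x^9
  k = 4: (-1)^4 / (4! * 7! * 2^11) x^11 = 1/(24*5040*2048) x^11 = (1/247726080) x^11
Hence J_3(x) = x^11/247726080 - x^9/2211840 + x^7/30720 - x^5/768 + x^3/48 + ....

J_3(x); series = x^11/247726080 - x^9/2211840 + x^7/30720 - x^5/768 + x^3/48


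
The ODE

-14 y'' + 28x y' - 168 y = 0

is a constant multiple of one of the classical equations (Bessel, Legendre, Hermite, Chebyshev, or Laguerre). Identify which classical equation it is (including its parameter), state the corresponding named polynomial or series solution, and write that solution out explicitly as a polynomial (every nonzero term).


All three coefficients share the factor -14; dividing through by -14 gives  y'' - 2x y' + 12 y = 0.
This matches the Hermite equation y'' - 2x y' + 2n y = 0 with 2n = 12, so n = 6; the polynomial solution is H_6(x).
With y = sum_k a_k x^k, matching x^k gives (k+2)(k+1) a_{k+2} = 2(k - n) a_k = 2(k - 6) a_k. The right side vanishes at k = 6, so the series with the parity of 6 terminates at degree 6.
Standard normalization: leading coefficient of H_n is 2^n, so a_6 = 2^6 = 64. Work downward with a_k = (k+1)(k+2) a_{k+2} / (2(k - n)):
  a_4 = (5)(6)(64) / (2(4 - 6)) = 1920/(-4) = -480
  a_2 = (3)(4)(-480) / (2(2 - 6)) = -5760/(-8) = 720
  a_0 = (1)(2)(720) / (2(0 - 6)) = 1440/(-12) = -120
Hence H_6(x) = 64 x^6 - 480 x^4 + 720 x^2 - 120.

H_6(x); series = 64 x^6 - 480 x^4 + 720 x^2 - 120


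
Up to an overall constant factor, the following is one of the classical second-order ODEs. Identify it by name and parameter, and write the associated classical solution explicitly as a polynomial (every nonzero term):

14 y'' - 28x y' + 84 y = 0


All three coefficients share the factor 14; dividing through by 14 gives  y'' - 2x y' + 6 y = 0.
This matches the Hermite equation y'' - 2x y' + 2n y = 0 with 2n = 6, so n = 3; the polynomial solution is H_3(x).
With y = sum_k a_k x^k, matching x^k gives (k+2)(k+1) a_{k+2} = 2(k - n) a_k = 2(k - 3) a_k. The right side vanishes at k = 3, so the series with the parity of 3 terminates at degree 3.
Standard normalization: leading coefficient of H_n is 2^n, so a_3 = 2^3 = 8. Work downward with a_k = (k+1)(k+2) a_{k+2} / (2(k - n)):
  a_1 = (2)(3)(8) / (2(1 - 3)) = 48/(-4) = -12
Hence H_3(x) = 8 x^3 - 12 x.

H_3(x); series = 8 x^3 - 12 x


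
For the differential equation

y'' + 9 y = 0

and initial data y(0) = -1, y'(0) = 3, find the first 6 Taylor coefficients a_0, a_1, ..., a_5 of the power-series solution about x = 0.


Ansatz: y(x) = sum_{n>=0} a_n x^n, so y'(x) = sum_{n>=1} n a_n x^(n-1) and y''(x) = sum_{n>=2} n(n-1) a_n x^(n-2).
Substitute into P(x) y'' + Q(x) y' + R(x) y = 0 with P(x) = 1, Q(x) = 0, R(x) = 9, and match powers of x.
Initial conditions: a_0 = -1, a_1 = 3.
Setting the coefficient of each power of x to zero and solving order by order (substituting the coefficients already found):
  x^0: 2 a_2 + 9 a_0 = 0  ->  2 a_2 = -9 a_0 = 9  ->  a_2 = 9/2
  x^1: 6 a_3 + 9 a_1 = 0  ->  6 a_3 = -9 a_1 = -27  ->  a_3 = -9/2
  x^2: 12 a_4 + 9 a_2 = 0  ->  12 a_4 = -9 a_2 = -81/2  ->  a_4 = -27/8
  x^3: 20 a_5 + 9 a_3 = 0  ->  20 a_5 = -9 a_3 = 81/2  ->  a_5 = 81/40
Truncated series: y(x) = -1 + 3 x + (9/2) x^2 - (9/2) x^3 - (27/8) x^4 + (81/40) x^5 + O(x^6).

a_0 = -1; a_1 = 3; a_2 = 9/2; a_3 = -9/2; a_4 = -27/8; a_5 = 81/40


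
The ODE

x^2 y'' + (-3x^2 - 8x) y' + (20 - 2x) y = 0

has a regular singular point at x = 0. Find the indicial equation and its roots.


Divide by x^2 to reach normal form y'' + P_1(x) y' + P_2(x) y = 0 with P_1(x) = -3 - 8/x and P_2(x) = -2/x + 20/x^2.
x = 0 is a singular point because the y'-coefficient -3 - 8/x has a pole at x = 0 and the y-coefficient -2/x + 20/x^2 has a pole at x = 0.
It is a regular singular point because x P_1(x) = p(x) = -3x - 8 and x^2 P_2(x) = q(x) = 20 - 2x are polynomials, hence analytic at x = 0.
p(0) = -8,  q(0) = 20.
Indicial equation: r(r-1) + p(0) r + q(0) = 0, i.e. r^2 + (p(0) - 1) r + q(0) = 0, i.e. r^2 - 9 r + 20 = 0.
Discriminant: (-9)^2 - 4(20) = 1, so r = (9 ± 1)/2.
Solving: r_1 = 5, r_2 = 4.

indicial: r^2 - 9 r + 20 = 0; roots r_1 = 5, r_2 = 4


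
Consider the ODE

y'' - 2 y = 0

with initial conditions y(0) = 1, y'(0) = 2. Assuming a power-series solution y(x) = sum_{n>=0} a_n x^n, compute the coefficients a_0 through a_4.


Ansatz: y(x) = sum_{n>=0} a_n x^n, so y'(x) = sum_{n>=1} n a_n x^(n-1) and y''(x) = sum_{n>=2} n(n-1) a_n x^(n-2).
Substitute into P(x) y'' + Q(x) y' + R(x) y = 0 with P(x) = 1, Q(x) = 0, R(x) = -2, and match powers of x.
Initial conditions: a_0 = 1, a_1 = 2.
Setting the coefficient of each power of x to zero and solving order by order (substituting the coefficients already found):
  x^0: 2 a_2 - 2 a_0 = 0  ->  2 a_2 = 2 a_0 = 2  ->  a_2 = 1
  x^1: 6 a_3 - 2 a_1 = 0  ->  6 a_3 = 2 a_1 = 4  ->  a_3 = 2/3
  x^2: 12 a_4 - 2 a_2 = 0  ->  12 a_4 = 2 a_2 = 2  ->  a_4 = 1/6
Truncated series: y(x) = 1 + 2 x + x^2 + (2/3) x^3 + (1/6) x^4 + O(x^5).

a_0 = 1; a_1 = 2; a_2 = 1; a_3 = 2/3; a_4 = 1/6


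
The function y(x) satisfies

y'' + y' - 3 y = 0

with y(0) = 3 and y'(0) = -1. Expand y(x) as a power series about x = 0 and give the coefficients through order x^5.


Ansatz: y(x) = sum_{n>=0} a_n x^n, so y'(x) = sum_{n>=1} n a_n x^(n-1) and y''(x) = sum_{n>=2} n(n-1) a_n x^(n-2).
Substitute into P(x) y'' + Q(x) y' + R(x) y = 0 with P(x) = 1, Q(x) = 1, R(x) = -3, and match powers of x.
Initial conditions: a_0 = 3, a_1 = -1.
Setting the coefficient of each power of x to zero and solving order by order (substituting the coefficients already found):
  x^0: 2 a_2 + a_1 - 3 a_0 = 0  ->  2 a_2 = -a_1 + 3 a_0 = 10  ->  a_2 = 5
  x^1: 6 a_3 + 2 a_2 - 3 a_1 = 0  ->  6 a_3 = -2 a_2 + 3 a_1 = -13  ->  a_3 = -13/6
  x^2: 12 a_4 + 3 a_3 - 3 a_2 = 0  ->  12 a_4 = -3 a_3 + 3 a_2 = 43/2  ->  a_4 = 43/24
  x^3: 20 a_5 + 4 a_4 - 3 a_3 = 0  ->  20 a_5 = -4 a_4 + 3 a_3 = -41/3  ->  a_5 = -41/60
Truncated series: y(x) = 3 - x + 5 x^2 - (13/6) x^3 + (43/24) x^4 - (41/60) x^5 + O(x^6).

a_0 = 3; a_1 = -1; a_2 = 5; a_3 = -13/6; a_4 = 43/24; a_5 = -41/60


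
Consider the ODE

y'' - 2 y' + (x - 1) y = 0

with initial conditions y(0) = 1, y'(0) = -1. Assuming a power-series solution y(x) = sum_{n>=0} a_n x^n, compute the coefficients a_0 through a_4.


Ansatz: y(x) = sum_{n>=0} a_n x^n, so y'(x) = sum_{n>=1} n a_n x^(n-1) and y''(x) = sum_{n>=2} n(n-1) a_n x^(n-2).
Substitute into P(x) y'' + Q(x) y' + R(x) y = 0 with P(x) = 1, Q(x) = -2, R(x) = x - 1, and match powers of x.
Initial conditions: a_0 = 1, a_1 = -1.
Setting the coefficient of each power of x to zero and solving order by order (substituting the coefficients already found):
  x^0: 2 a_2 - 2 a_1 - a_0 = 0  ->  2 a_2 = 2 a_1 + a_0 = -1  ->  a_2 = -1/2
  x^1: 6 a_3 - 4 a_2 - a_1 + a_0 = 0  ->  6 a_3 = 4 a_2 + a_1 - a_0 = -4  ->  a_3 = -2/3
  x^2: 12 a_4 - 6 a_3 - a_2 + a_1 = 0  ->  12 a_4 = 6 a_3 + a_2 - a_1 = -7/2  ->  a_4 = -7/24
Truncated series: y(x) = 1 - x - (1/2) x^2 - (2/3) x^3 - (7/24) x^4 + O(x^5).

a_0 = 1; a_1 = -1; a_2 = -1/2; a_3 = -2/3; a_4 = -7/24


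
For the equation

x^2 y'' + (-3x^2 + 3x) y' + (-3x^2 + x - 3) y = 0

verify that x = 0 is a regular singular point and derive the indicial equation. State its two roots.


Divide by x^2 to reach normal form y'' + P_1(x) y' + P_2(x) y = 0 with P_1(x) = -3 + 3/x and P_2(x) = -3 + 1/x - 3/x^2.
x = 0 is a singular point because the y'-coefficient -3 + 3/x has a pole at x = 0 and the y-coefficient -3 + 1/x - 3/x^2 has a pole at x = 0.
It is a regular singular point because x P_1(x) = p(x) = 3 - 3x and x^2 P_2(x) = q(x) = -3x^2 + x - 3 are polynomials, hence analytic at x = 0.
p(0) = 3,  q(0) = -3.
Indicial equation: r(r-1) + p(0) r + q(0) = 0, i.e. r^2 + (p(0) - 1) r + q(0) = 0, i.e. r^2 + 2 r - 3 = 0.
Discriminant: (2)^2 - 4(-3) = 16, so r = (-2 ± 4)/2.
Solving: r_1 = 1, r_2 = -3.

indicial: r^2 + 2 r - 3 = 0; roots r_1 = 1, r_2 = -3


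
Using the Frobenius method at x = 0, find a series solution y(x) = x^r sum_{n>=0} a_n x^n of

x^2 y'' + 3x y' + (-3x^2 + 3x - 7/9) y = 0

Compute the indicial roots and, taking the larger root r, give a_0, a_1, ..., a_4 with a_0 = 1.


Write in Frobenius form y'' + (p(x)/x) y' + (q(x)/x^2) y = 0:
  p(x) = 3,  q(x) = -3x^2 + 3x - 7/9.
Indicial equation: r(r-1) + (3) r + (-7/9) = 0 -> roots r_1 = 1/3, r_2 = -7/3.
Take r = r_1 = 1/3. Let y(x) = x^r sum_{n>=0} a_n x^n with a_0 = 1.
Substitute y = x^r sum a_n x^n and match x^{r+n}. The recurrence is
  D(n) a_n + 3 a_{n-1} - 3 a_{n-2} = 0,  where D(n) = (r+n)(r+n-1) + (3)(r+n) + (-7/9).
  a_n = [-3 a_{n-1} + 3 a_{n-2}] / D(n).
Since the indicial polynomial factors as (r - r_1)(r - r_2), D(n) = (r_1 + n - r_1)(r_1 + n - r_2) = n(n + 8/3).
Evaluating step by step (a_0 = 1):
  n = 1: D(1) = 1(1 + 8/3) = 11/3; numerator = -3(1) = -3; a_1 = (-3)/(11/3) = -9/11
  n = 2: D(2) = 2(2 + 8/3) = 28/3; numerator = -3(-9/11) + 3(1) = 60/11; a_2 = (60/11)/(28/3) = 45/77
  n = 3: D(3) = 3(3 + 8/3) = 17; numerator = -3(45/77) + 3(-9/11) = -324/77; a_3 = (-324/77)/(17) = -324/1309
  n = 4: D(4) = 4(4 + 8/3) = 80/3; numerator = -3(-324/1309) + 3(45/77) = 297/119; a_4 = (297/119)/(80/3) = 891/9520

r = 1/3; a_0 = 1; a_1 = -9/11; a_2 = 45/77; a_3 = -324/1309; a_4 = 891/9520


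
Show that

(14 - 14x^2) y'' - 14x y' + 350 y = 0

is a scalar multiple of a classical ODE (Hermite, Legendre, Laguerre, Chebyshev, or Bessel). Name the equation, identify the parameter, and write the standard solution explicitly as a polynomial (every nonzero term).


All three coefficients share the factor 14; dividing through by 14 gives  (1 - x^2) y'' - x y' + 25 y = 0.
This matches the Chebyshev equation (1 - x^2) y'' - x y' + n^2 y = 0 (note the -x y' term, not -2x y') with n^2 = 25, so n = 5; the polynomial solution is T_5(x).
With y = sum_k a_k x^k, matching x^k gives (k+2)(k+1) a_{k+2} = (k^2 - n^2) a_k = (k - 5)(k + 5) a_k. The right side vanishes at k = 5, so the series with the parity of 5 terminates at degree 5.
Standard normalization: leading coefficient of T_n is 2^(n-1), so a_5 = 2^4 = 16. Work downward with a_k = (k+1)(k+2) a_{k+2} / ((k - 5)(k + 5)):
  a_3 = (4)(5)(16) / ((3 - 5)(3 + 5)) = 320/(-16) = -20
  a_1 = (2)(3)(-20) / ((1 - 5)(1 + 5)) = -120/(-24) = 5
Hence T_5(x) = 16 x^5 - 20 x^3 + 5 x.

T_5(x); series = 16 x^5 - 20 x^3 + 5 x


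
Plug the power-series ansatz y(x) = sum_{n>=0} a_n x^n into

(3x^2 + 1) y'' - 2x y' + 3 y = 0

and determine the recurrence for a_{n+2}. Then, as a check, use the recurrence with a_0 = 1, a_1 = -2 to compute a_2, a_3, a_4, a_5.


Substitute y = sum_n a_n x^n.
(1 + 3 x^2) y'' contributes (n+2)(n+1) a_{n+2} + 3 n(n-1) a_n at x^n.
-2 x y'(x) contributes -2 n a_n at x^n.
3 y(x) contributes 3 a_n at x^n.
Matching x^n: (n+2)(n+1) a_{n+2} + (3 n(n-1) - 2 n + 3) a_n = 0.
Thus a_{n+2} = (-3 n(n-1) + 2 n - 3) / ((n+1)(n+2)) * a_n.

Check with a_0 = 1, a_1 = -2 (apply the recurrence for n = 0, 1, 2, 3): a_0 = 1, a_1 = -2, a_2 = -3/2, a_3 = 1/3, a_4 = 5/8, a_5 = -1/4.

a_(n+2) = (-3 n(n-1) + 2 n - 3) / ((n+1)(n+2)) * a_n; check: a_0 = 1, a_1 = -2, a_2 = -3/2, a_3 = 1/3, a_4 = 5/8, a_5 = -1/4


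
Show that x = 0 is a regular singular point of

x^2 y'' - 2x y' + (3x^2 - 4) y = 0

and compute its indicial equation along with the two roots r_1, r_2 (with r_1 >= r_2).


Divide by x^2 to reach normal form y'' + P_1(x) y' + P_2(x) y = 0 with P_1(x) = -2/x and P_2(x) = 3 - 4/x^2.
x = 0 is a singular point because the y'-coefficient -2/x has a pole at x = 0 and the y-coefficient 3 - 4/x^2 has a pole at x = 0.
It is a regular singular point because x P_1(x) = p(x) = -2 and x^2 P_2(x) = q(x) = 3x^2 - 4 are polynomials, hence analytic at x = 0.
p(0) = -2,  q(0) = -4.
Indicial equation: r(r-1) + p(0) r + q(0) = 0, i.e. r^2 + (p(0) - 1) r + q(0) = 0, i.e. r^2 - 3 r - 4 = 0.
Discriminant: (-3)^2 - 4(-4) = 25, so r = (3 ± 5)/2.
Solving: r_1 = 4, r_2 = -1.

indicial: r^2 - 3 r - 4 = 0; roots r_1 = 4, r_2 = -1


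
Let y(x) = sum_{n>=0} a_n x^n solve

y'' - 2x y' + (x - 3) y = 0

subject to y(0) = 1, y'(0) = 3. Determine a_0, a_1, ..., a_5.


Ansatz: y(x) = sum_{n>=0} a_n x^n, so y'(x) = sum_{n>=1} n a_n x^(n-1) and y''(x) = sum_{n>=2} n(n-1) a_n x^(n-2).
Substitute into P(x) y'' + Q(x) y' + R(x) y = 0 with P(x) = 1, Q(x) = -2x, R(x) = x - 3, and match powers of x.
Initial conditions: a_0 = 1, a_1 = 3.
Setting the coefficient of each power of x to zero and solving order by order (substituting the coefficients already found):
  x^0: 2 a_2 - 3 a_0 = 0  ->  2 a_2 = 3 a_0 = 3  ->  a_2 = 3/2
  x^1: 6 a_3 - 5 a_1 + a_0 = 0  ->  6 a_3 = 5 a_1 - a_0 = 14  ->  a_3 = 7/3
  x^2: 12 a_4 - 7 a_2 + a_1 = 0  ->  12 a_4 = 7 a_2 - a_1 = 15/2  ->  a_4 = 5/8
  x^3: 20 a_5 - 9 a_3 + a_2 = 0  ->  20 a_5 = 9 a_3 - a_2 = 39/2  ->  a_5 = 39/40
Truncated series: y(x) = 1 + 3 x + (3/2) x^2 + (7/3) x^3 + (5/8) x^4 + (39/40) x^5 + O(x^6).

a_0 = 1; a_1 = 3; a_2 = 3/2; a_3 = 7/3; a_4 = 5/8; a_5 = 39/40


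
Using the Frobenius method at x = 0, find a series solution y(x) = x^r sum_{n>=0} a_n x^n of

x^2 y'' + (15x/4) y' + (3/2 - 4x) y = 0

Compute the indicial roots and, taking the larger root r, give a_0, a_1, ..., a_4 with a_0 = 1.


Write in Frobenius form y'' + (p(x)/x) y' + (q(x)/x^2) y = 0:
  p(x) = 15/4,  q(x) = 3/2 - 4x.
Indicial equation: r(r-1) + (15/4) r + (3/2) = 0 -> roots r_1 = -3/4, r_2 = -2.
Take r = r_1 = -3/4. Let y(x) = x^r sum_{n>=0} a_n x^n with a_0 = 1.
Substitute y = x^r sum a_n x^n and match x^{r+n}. The recurrence is
  D(n) a_n - 4 a_{n-1} = 0,  where D(n) = (r+n)(r+n-1) + (15/4)(r+n) + (3/2).
  a_n = 4 / D(n) * a_{n-1}.
Since the indicial polynomial factors as (r - r_1)(r - r_2), D(n) = (r_1 + n - r_1)(r_1 + n - r_2) = n(n + 5/4).
Evaluating step by step (a_0 = 1):
  n = 1: D(1) = 1(1 + 5/4) = 9/4; numerator = 4(1) = 4; a_1 = (4)/(9/4) = 16/9
  n = 2: D(2) = 2(2 + 5/4) = 13/2; numerator = 4(16/9) = 64/9; a_2 = (64/9)/(13/2) = 128/117
  n = 3: D(3) = 3(3 + 5/4) = 51/4; numerator = 4(128/117) = 512/117; a_3 = (512/117)/(51/4) = 2048/5967
  n = 4: D(4) = 4(4 + 5/4) = 21; numerator = 4(2048/5967) = 8192/5967; a_4 = (8192/5967)/(21) = 8192/125307

r = -3/4; a_0 = 1; a_1 = 16/9; a_2 = 128/117; a_3 = 2048/5967; a_4 = 8192/125307


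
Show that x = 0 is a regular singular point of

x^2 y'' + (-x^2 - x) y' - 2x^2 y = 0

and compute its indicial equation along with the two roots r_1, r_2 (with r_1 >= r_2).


Divide by x^2 to reach normal form y'' + P_1(x) y' + P_2(x) y = 0 with P_1(x) = -1 - 1/x and P_2(x) = -2.
x = 0 is a singular point because the y'-coefficient -1 - 1/x has a pole at x = 0.
It is a regular singular point because x P_1(x) = p(x) = -x - 1 and x^2 P_2(x) = q(x) = -2x^2 are polynomials, hence analytic at x = 0.
p(0) = -1,  q(0) = 0.
Indicial equation: r(r-1) + p(0) r + q(0) = 0, i.e. r^2 + (p(0) - 1) r + q(0) = 0, i.e. r^2 - 2 r = 0.
Discriminant: (-2)^2 - 4(0) = 4, so r = (2 ± 2)/2.
Solving: r_1 = 2, r_2 = 0.

indicial: r^2 - 2 r = 0; roots r_1 = 2, r_2 = 0


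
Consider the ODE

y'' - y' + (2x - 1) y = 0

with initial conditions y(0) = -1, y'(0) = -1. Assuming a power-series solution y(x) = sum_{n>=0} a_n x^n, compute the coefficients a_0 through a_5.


Ansatz: y(x) = sum_{n>=0} a_n x^n, so y'(x) = sum_{n>=1} n a_n x^(n-1) and y''(x) = sum_{n>=2} n(n-1) a_n x^(n-2).
Substitute into P(x) y'' + Q(x) y' + R(x) y = 0 with P(x) = 1, Q(x) = -1, R(x) = 2x - 1, and match powers of x.
Initial conditions: a_0 = -1, a_1 = -1.
Setting the coefficient of each power of x to zero and solving order by order (substituting the coefficients already found):
  x^0: 2 a_2 - a_1 - a_0 = 0  ->  2 a_2 = a_1 + a_0 = -2  ->  a_2 = -1
  x^1: 6 a_3 - 2 a_2 - a_1 + 2 a_0 = 0  ->  6 a_3 = 2 a_2 + a_1 - 2 a_0 = -1  ->  a_3 = -1/6
  x^2: 12 a_4 - 3 a_3 - a_2 + 2 a_1 = 0  ->  12 a_4 = 3 a_3 + a_2 - 2 a_1 = 1/2  ->  a_4 = 1/24
  x^3: 20 a_5 - 4 a_4 - a_3 + 2 a_2 = 0  ->  20 a_5 = 4 a_4 + a_3 - 2 a_2 = 2  ->  a_5 = 1/10
Truncated series: y(x) = -1 - x - x^2 - (1/6) x^3 + (1/24) x^4 + (1/10) x^5 + O(x^6).

a_0 = -1; a_1 = -1; a_2 = -1; a_3 = -1/6; a_4 = 1/24; a_5 = 1/10


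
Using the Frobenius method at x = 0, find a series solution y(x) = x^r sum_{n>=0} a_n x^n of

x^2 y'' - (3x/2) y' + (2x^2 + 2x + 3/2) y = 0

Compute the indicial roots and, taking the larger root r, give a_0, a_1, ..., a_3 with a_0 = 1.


Write in Frobenius form y'' + (p(x)/x) y' + (q(x)/x^2) y = 0:
  p(x) = -3/2,  q(x) = 2x^2 + 2x + 3/2.
Indicial equation: r(r-1) + (-3/2) r + (3/2) = 0 -> roots r_1 = 3/2, r_2 = 1.
Take r = r_1 = 3/2. Let y(x) = x^r sum_{n>=0} a_n x^n with a_0 = 1.
Substitute y = x^r sum a_n x^n and match x^{r+n}. The recurrence is
  D(n) a_n + 2 a_{n-1} + 2 a_{n-2} = 0,  where D(n) = (r+n)(r+n-1) + (-3/2)(r+n) + (3/2).
  a_n = [-2 a_{n-1} - 2 a_{n-2}] / D(n).
Since the indicial polynomial factors as (r - r_1)(r - r_2), D(n) = (r_1 + n - r_1)(r_1 + n - r_2) = n(n + 1/2).
Evaluating step by step (a_0 = 1):
  n = 1: D(1) = 1(1 + 1/2) = 3/2; numerator = -2(1) = -2; a_1 = (-2)/(3/2) = -4/3
  n = 2: D(2) = 2(2 + 1/2) = 5; numerator = -2(-4/3) - 2(1) = 2/3; a_2 = (2/3)/(5) = 2/15
  n = 3: D(3) = 3(3 + 1/2) = 21/2; numerator = -2(2/15) - 2(-4/3) = 12/5; a_3 = (12/5)/(21/2) = 8/35

r = 3/2; a_0 = 1; a_1 = -4/3; a_2 = 2/15; a_3 = 8/35


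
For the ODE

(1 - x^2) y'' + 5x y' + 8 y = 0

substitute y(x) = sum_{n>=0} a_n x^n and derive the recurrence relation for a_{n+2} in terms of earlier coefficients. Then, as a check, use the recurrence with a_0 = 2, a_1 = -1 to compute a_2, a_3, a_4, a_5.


Substitute y = sum_n a_n x^n.
(1 - 1 x^2) y'' contributes (n+2)(n+1) a_{n+2} - n(n-1) a_n at x^n.
5 x y'(x) contributes 5 n a_n at x^n.
8 y(x) contributes 8 a_n at x^n.
Matching x^n: (n+2)(n+1) a_{n+2} + (-n(n-1) + 5 n + 8) a_n = 0.
Thus a_{n+2} = (n(n-1) - 5 n - 8) / ((n+1)(n+2)) * a_n.

Check with a_0 = 2, a_1 = -1 (apply the recurrence for n = 0, 1, 2, 3): a_0 = 2, a_1 = -1, a_2 = -8, a_3 = 13/6, a_4 = 32/3, a_5 = -221/120.

a_(n+2) = (n(n-1) - 5 n - 8) / ((n+1)(n+2)) * a_n; check: a_0 = 2, a_1 = -1, a_2 = -8, a_3 = 13/6, a_4 = 32/3, a_5 = -221/120


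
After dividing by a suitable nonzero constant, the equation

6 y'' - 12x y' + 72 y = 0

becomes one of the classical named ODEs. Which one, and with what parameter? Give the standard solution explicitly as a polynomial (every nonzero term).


All three coefficients share the factor 6; dividing through by 6 gives  y'' - 2x y' + 12 y = 0.
This matches the Hermite equation y'' - 2x y' + 2n y = 0 with 2n = 12, so n = 6; the polynomial solution is H_6(x).
With y = sum_k a_k x^k, matching x^k gives (k+2)(k+1) a_{k+2} = 2(k - n) a_k = 2(k - 6) a_k. The right side vanishes at k = 6, so the series with the parity of 6 terminates at degree 6.
Standard normalization: leading coefficient of H_n is 2^n, so a_6 = 2^6 = 64. Work downward with a_k = (k+1)(k+2) a_{k+2} / (2(k - n)):
  a_4 = (5)(6)(64) / (2(4 - 6)) = 1920/(-4) = -480
  a_2 = (3)(4)(-480) / (2(2 - 6)) = -5760/(-8) = 720
  a_0 = (1)(2)(720) / (2(0 - 6)) = 1440/(-12) = -120
Hence H_6(x) = 64 x^6 - 480 x^4 + 720 x^2 - 120.

H_6(x); series = 64 x^6 - 480 x^4 + 720 x^2 - 120


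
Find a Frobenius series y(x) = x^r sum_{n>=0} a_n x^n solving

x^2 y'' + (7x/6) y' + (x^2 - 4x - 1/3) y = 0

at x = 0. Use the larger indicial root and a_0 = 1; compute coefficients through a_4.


Write in Frobenius form y'' + (p(x)/x) y' + (q(x)/x^2) y = 0:
  p(x) = 7/6,  q(x) = x^2 - 4x - 1/3.
Indicial equation: r(r-1) + (7/6) r + (-1/3) = 0 -> roots r_1 = 1/2, r_2 = -2/3.
Take r = r_1 = 1/2. Let y(x) = x^r sum_{n>=0} a_n x^n with a_0 = 1.
Substitute y = x^r sum a_n x^n and match x^{r+n}. The recurrence is
  D(n) a_n - 4 a_{n-1} + 1 a_{n-2} = 0,  where D(n) = (r+n)(r+n-1) + (7/6)(r+n) + (-1/3).
  a_n = [4 a_{n-1} - 1 a_{n-2}] / D(n).
Since the indicial polynomial factors as (r - r_1)(r - r_2), D(n) = (r_1 + n - r_1)(r_1 + n - r_2) = n(n + 7/6).
Evaluating step by step (a_0 = 1):
  n = 1: D(1) = 1(1 + 7/6) = 13/6; numerator = 4(1) = 4; a_1 = (4)/(13/6) = 24/13
  n = 2: D(2) = 2(2 + 7/6) = 19/3; numerator = 4(24/13) - 1(1) = 83/13; a_2 = (83/13)/(19/3) = 249/247
  n = 3: D(3) = 3(3 + 7/6) = 25/2; numerator = 4(249/247) - 1(24/13) = 540/247; a_3 = (540/247)/(25/2) = 216/1235
  n = 4: D(4) = 4(4 + 7/6) = 62/3; numerator = 4(216/1235) - 1(249/247) = -381/1235; a_4 = (-381/1235)/(62/3) = -1143/76570

r = 1/2; a_0 = 1; a_1 = 24/13; a_2 = 249/247; a_3 = 216/1235; a_4 = -1143/76570


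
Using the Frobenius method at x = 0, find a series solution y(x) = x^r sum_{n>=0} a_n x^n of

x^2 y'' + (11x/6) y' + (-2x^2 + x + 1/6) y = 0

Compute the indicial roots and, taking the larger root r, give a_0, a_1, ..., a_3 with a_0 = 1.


Write in Frobenius form y'' + (p(x)/x) y' + (q(x)/x^2) y = 0:
  p(x) = 11/6,  q(x) = -2x^2 + x + 1/6.
Indicial equation: r(r-1) + (11/6) r + (1/6) = 0 -> roots r_1 = -1/3, r_2 = -1/2.
Take r = r_1 = -1/3. Let y(x) = x^r sum_{n>=0} a_n x^n with a_0 = 1.
Substitute y = x^r sum a_n x^n and match x^{r+n}. The recurrence is
  D(n) a_n + 1 a_{n-1} - 2 a_{n-2} = 0,  where D(n) = (r+n)(r+n-1) + (11/6)(r+n) + (1/6).
  a_n = [-1 a_{n-1} + 2 a_{n-2}] / D(n).
Since the indicial polynomial factors as (r - r_1)(r - r_2), D(n) = (r_1 + n - r_1)(r_1 + n - r_2) = n(n + 1/6).
Evaluating step by step (a_0 = 1):
  n = 1: D(1) = 1(1 + 1/6) = 7/6; numerator = -1(1) = -1; a_1 = (-1)/(7/6) = -6/7
  n = 2: D(2) = 2(2 + 1/6) = 13/3; numerator = -1(-6/7) + 2(1) = 20/7; a_2 = (20/7)/(13/3) = 60/91
  n = 3: D(3) = 3(3 + 1/6) = 19/2; numerator = -1(60/91) + 2(-6/7) = -216/91; a_3 = (-216/91)/(19/2) = -432/1729

r = -1/3; a_0 = 1; a_1 = -6/7; a_2 = 60/91; a_3 = -432/1729


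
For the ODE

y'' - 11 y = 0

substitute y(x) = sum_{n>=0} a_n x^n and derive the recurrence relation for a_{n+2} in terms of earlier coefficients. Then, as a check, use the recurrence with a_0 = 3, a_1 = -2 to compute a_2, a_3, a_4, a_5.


Substitute y = sum_n a_n x^n into y'' + (const) y = 0.
y''(x) = sum_{n>=0} (n+2)(n+1) a_{n+2} x^n.
The ODE becomes sum_n [(n+2)(n+1) a_{n+2} - 11 a_n] x^n = 0.
Setting each coefficient to zero gives the recurrence:
  (n+2)(n+1) a_{n+2} - 11 a_n = 0,
  a_{n+2} = 11 / ((n+1)(n+2)) a_n.

Check with a_0 = 3, a_1 = -2 (apply the recurrence for n = 0, 1, 2, 3): a_0 = 3, a_1 = -2, a_2 = 33/2, a_3 = -11/3, a_4 = 121/8, a_5 = -121/60.

a_{n+2} = 11/((n+1)(n+2)) * a_n; check: a_0 = 3, a_1 = -2, a_2 = 33/2, a_3 = -11/3, a_4 = 121/8, a_5 = -121/60


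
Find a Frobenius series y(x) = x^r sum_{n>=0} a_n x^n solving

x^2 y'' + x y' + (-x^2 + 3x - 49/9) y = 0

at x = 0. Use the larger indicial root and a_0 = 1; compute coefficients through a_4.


Write in Frobenius form y'' + (p(x)/x) y' + (q(x)/x^2) y = 0:
  p(x) = 1,  q(x) = -x^2 + 3x - 49/9.
Indicial equation: r(r-1) + (1) r + (-49/9) = 0 -> roots r_1 = 7/3, r_2 = -7/3.
Take r = r_1 = 7/3. Let y(x) = x^r sum_{n>=0} a_n x^n with a_0 = 1.
Substitute y = x^r sum a_n x^n and match x^{r+n}. The recurrence is
  D(n) a_n + 3 a_{n-1} - 1 a_{n-2} = 0,  where D(n) = (r+n)(r+n-1) + (1)(r+n) + (-49/9).
  a_n = [-3 a_{n-1} + 1 a_{n-2}] / D(n).
Since the indicial polynomial factors as (r - r_1)(r - r_2), D(n) = (r_1 + n - r_1)(r_1 + n - r_2) = n(n + 14/3).
Evaluating step by step (a_0 = 1):
  n = 1: D(1) = 1(1 + 14/3) = 17/3; numerator = -3(1) = -3; a_1 = (-3)/(17/3) = -9/17
  n = 2: D(2) = 2(2 + 14/3) = 40/3; numerator = -3(-9/17) + 1(1) = 44/17; a_2 = (44/17)/(40/3) = 33/170
  n = 3: D(3) = 3(3 + 14/3) = 23; numerator = -3(33/170) + 1(-9/17) = -189/170; a_3 = (-189/170)/(23) = -189/3910
  n = 4: D(4) = 4(4 + 14/3) = 104/3; numerator = -3(-189/3910) + 1(33/170) = 39/115; a_4 = (39/115)/(104/3) = 9/920

r = 7/3; a_0 = 1; a_1 = -9/17; a_2 = 33/170; a_3 = -189/3910; a_4 = 9/920


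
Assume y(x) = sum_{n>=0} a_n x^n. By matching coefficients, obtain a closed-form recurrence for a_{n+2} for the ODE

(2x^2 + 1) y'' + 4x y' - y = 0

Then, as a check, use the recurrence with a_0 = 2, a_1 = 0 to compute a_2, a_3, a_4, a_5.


Substitute y = sum_n a_n x^n.
(1 + 2 x^2) y'' contributes (n+2)(n+1) a_{n+2} + 2 n(n-1) a_n at x^n.
4 x y'(x) contributes 4 n a_n at x^n.
-y(x) contributes -1 a_n at x^n.
Matching x^n: (n+2)(n+1) a_{n+2} + (2 n(n-1) + 4 n - 1) a_n = 0.
Thus a_{n+2} = (-2 n(n-1) - 4 n + 1) / ((n+1)(n+2)) * a_n.

Check with a_0 = 2, a_1 = 0 (apply the recurrence for n = 0, 1, 2, 3): a_0 = 2, a_1 = 0, a_2 = 1, a_3 = 0, a_4 = -11/12, a_5 = 0.

a_(n+2) = (-2 n(n-1) - 4 n + 1) / ((n+1)(n+2)) * a_n; check: a_0 = 2, a_1 = 0, a_2 = 1, a_3 = 0, a_4 = -11/12, a_5 = 0


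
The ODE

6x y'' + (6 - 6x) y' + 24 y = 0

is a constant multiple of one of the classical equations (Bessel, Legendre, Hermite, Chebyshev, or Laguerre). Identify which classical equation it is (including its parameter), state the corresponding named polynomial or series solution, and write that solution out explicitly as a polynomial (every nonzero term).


All three coefficients share the factor 6; dividing through by 6 gives  x y'' + (1 - x) y' + 4 y = 0.
This matches the Laguerre equation x y'' + (1 - x) y' + n y = 0 with n = 4; the polynomial solution is L_4(x).
With y = sum_k a_k x^k, matching x^k gives (k+1)k a_{k+1} + (k+1) a_{k+1} - k a_k + n a_k = 0, i.e. (k+1)^2 a_{k+1} = (k - n) a_k = (k - 4) a_k. The right side vanishes at k = 4, so the series terminates at degree 4.
Standard normalization L_n(0) = 1 gives a_0 = 1. Work upward with a_{k+1} = (k - 4) a_k / (k+1)^2:
  a_1 = (0 - 4)(1) / 1^2 = -4/1 = -4
  a_2 = (1 - 4)(-4) / 2^2 = 12/4 = 3
  a_3 = (2 - 4)(3) / 3^2 = -6/9 = -2/3
  a_4 = (3 - 4)(-2/3) / 4^2 = (2/3)/16 = 1/24
Hence L_4(x) = x^4/24 - 2 x^3/3 + 3 x^2 - 4 x + 1.

L_4(x); series = x^4/24 - 2 x^3/3 + 3 x^2 - 4 x + 1


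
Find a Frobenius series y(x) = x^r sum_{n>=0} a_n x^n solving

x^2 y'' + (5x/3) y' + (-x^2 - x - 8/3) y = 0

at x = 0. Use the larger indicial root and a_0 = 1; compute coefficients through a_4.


Write in Frobenius form y'' + (p(x)/x) y' + (q(x)/x^2) y = 0:
  p(x) = 5/3,  q(x) = -x^2 - x - 8/3.
Indicial equation: r(r-1) + (5/3) r + (-8/3) = 0 -> roots r_1 = 4/3, r_2 = -2.
Take r = r_1 = 4/3. Let y(x) = x^r sum_{n>=0} a_n x^n with a_0 = 1.
Substitute y = x^r sum a_n x^n and match x^{r+n}. The recurrence is
  D(n) a_n - 1 a_{n-1} - 1 a_{n-2} = 0,  where D(n) = (r+n)(r+n-1) + (5/3)(r+n) + (-8/3).
  a_n = [1 a_{n-1} + 1 a_{n-2}] / D(n).
Since the indicial polynomial factors as (r - r_1)(r - r_2), D(n) = (r_1 + n - r_1)(r_1 + n - r_2) = n(n + 10/3).
Evaluating step by step (a_0 = 1):
  n = 1: D(1) = 1(1 + 10/3) = 13/3; numerator = 1(1) = 1; a_1 = (1)/(13/3) = 3/13
  n = 2: D(2) = 2(2 + 10/3) = 32/3; numerator = 1(3/13) + 1(1) = 16/13; a_2 = (16/13)/(32/3) = 3/26
  n = 3: D(3) = 3(3 + 10/3) = 19; numerator = 1(3/26) + 1(3/13) = 9/26; a_3 = (9/26)/(19) = 9/494
  n = 4: D(4) = 4(4 + 10/3) = 88/3; numerator = 1(9/494) + 1(3/26) = 33/247; a_4 = (33/247)/(88/3) = 9/1976

r = 4/3; a_0 = 1; a_1 = 3/13; a_2 = 3/26; a_3 = 9/494; a_4 = 9/1976


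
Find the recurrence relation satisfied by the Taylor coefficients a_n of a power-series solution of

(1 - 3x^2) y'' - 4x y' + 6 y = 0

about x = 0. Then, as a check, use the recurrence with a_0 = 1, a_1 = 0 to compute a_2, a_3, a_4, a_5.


Substitute y = sum_n a_n x^n.
(1 - 3 x^2) y'' contributes (n+2)(n+1) a_{n+2} - 3 n(n-1) a_n at x^n.
-4 x y'(x) contributes -4 n a_n at x^n.
6 y(x) contributes 6 a_n at x^n.
Matching x^n: (n+2)(n+1) a_{n+2} + (-3 n(n-1) - 4 n + 6) a_n = 0.
Thus a_{n+2} = (3 n(n-1) + 4 n - 6) / ((n+1)(n+2)) * a_n.

Check with a_0 = 1, a_1 = 0 (apply the recurrence for n = 0, 1, 2, 3): a_0 = 1, a_1 = 0, a_2 = -3, a_3 = 0, a_4 = -2, a_5 = 0.

a_(n+2) = (3 n(n-1) + 4 n - 6) / ((n+1)(n+2)) * a_n; check: a_0 = 1, a_1 = 0, a_2 = -3, a_3 = 0, a_4 = -2, a_5 = 0


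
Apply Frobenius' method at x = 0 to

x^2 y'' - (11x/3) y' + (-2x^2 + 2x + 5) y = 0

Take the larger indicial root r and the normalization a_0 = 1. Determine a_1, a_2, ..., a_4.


Write in Frobenius form y'' + (p(x)/x) y' + (q(x)/x^2) y = 0:
  p(x) = -11/3,  q(x) = -2x^2 + 2x + 5.
Indicial equation: r(r-1) + (-11/3) r + (5) = 0 -> roots r_1 = 3, r_2 = 5/3.
Take r = r_1 = 3. Let y(x) = x^r sum_{n>=0} a_n x^n with a_0 = 1.
Substitute y = x^r sum a_n x^n and match x^{r+n}. The recurrence is
  D(n) a_n + 2 a_{n-1} - 2 a_{n-2} = 0,  where D(n) = (r+n)(r+n-1) + (-11/3)(r+n) + (5).
  a_n = [-2 a_{n-1} + 2 a_{n-2}] / D(n).
Since the indicial polynomial factors as (r - r_1)(r - r_2), D(n) = (r_1 + n - r_1)(r_1 + n - r_2) = n(n + 4/3).
Evaluating step by step (a_0 = 1):
  n = 1: D(1) = 1(1 + 4/3) = 7/3; numerator = -2(1) = -2; a_1 = (-2)/(7/3) = -6/7
  n = 2: D(2) = 2(2 + 4/3) = 20/3; numerator = -2(-6/7) + 2(1) = 26/7; a_2 = (26/7)/(20/3) = 39/70
  n = 3: D(3) = 3(3 + 4/3) = 13; numerator = -2(39/70) + 2(-6/7) = -99/35; a_3 = (-99/35)/(13) = -99/455
  n = 4: D(4) = 4(4 + 4/3) = 64/3; numerator = -2(-99/455) + 2(39/70) = 141/91; a_4 = (141/91)/(64/3) = 423/5824

r = 3; a_0 = 1; a_1 = -6/7; a_2 = 39/70; a_3 = -99/455; a_4 = 423/5824


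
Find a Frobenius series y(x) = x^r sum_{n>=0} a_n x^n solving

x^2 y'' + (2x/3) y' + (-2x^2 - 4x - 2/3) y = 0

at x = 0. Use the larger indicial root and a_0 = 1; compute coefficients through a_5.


Write in Frobenius form y'' + (p(x)/x) y' + (q(x)/x^2) y = 0:
  p(x) = 2/3,  q(x) = -2x^2 - 4x - 2/3.
Indicial equation: r(r-1) + (2/3) r + (-2/3) = 0 -> roots r_1 = 1, r_2 = -2/3.
Take r = r_1 = 1. Let y(x) = x^r sum_{n>=0} a_n x^n with a_0 = 1.
Substitute y = x^r sum a_n x^n and match x^{r+n}. The recurrence is
  D(n) a_n - 4 a_{n-1} - 2 a_{n-2} = 0,  where D(n) = (r+n)(r+n-1) + (2/3)(r+n) + (-2/3).
  a_n = [4 a_{n-1} + 2 a_{n-2}] / D(n).
Since the indicial polynomial factors as (r - r_1)(r - r_2), D(n) = (r_1 + n - r_1)(r_1 + n - r_2) = n(n + 5/3).
Evaluating step by step (a_0 = 1):
  n = 1: D(1) = 1(1 + 5/3) = 8/3; numerator = 4(1) = 4; a_1 = (4)/(8/3) = 3/2
  n = 2: D(2) = 2(2 + 5/3) = 22/3; numerator = 4(3/2) + 2(1) = 8; a_2 = (8)/(22/3) = 12/11
  n = 3: D(3) = 3(3 + 5/3) = 14; numerator = 4(12/11) + 2(3/2) = 81/11; a_3 = (81/11)/(14) = 81/154
  n = 4: D(4) = 4(4 + 5/3) = 68/3; numerator = 4(81/154) + 2(12/11) = 30/7; a_4 = (30/7)/(68/3) = 45/238
  n = 5: D(5) = 5(5 + 5/3) = 100/3; numerator = 4(45/238) + 2(81/154) = 2367/1309; a_5 = (2367/1309)/(100/3) = 7101/130900

r = 1; a_0 = 1; a_1 = 3/2; a_2 = 12/11; a_3 = 81/154; a_4 = 45/238; a_5 = 7101/130900


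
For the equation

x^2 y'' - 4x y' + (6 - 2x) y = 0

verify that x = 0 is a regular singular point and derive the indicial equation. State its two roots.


Divide by x^2 to reach normal form y'' + P_1(x) y' + P_2(x) y = 0 with P_1(x) = -4/x and P_2(x) = -2/x + 6/x^2.
x = 0 is a singular point because the y'-coefficient -4/x has a pole at x = 0 and the y-coefficient -2/x + 6/x^2 has a pole at x = 0.
It is a regular singular point because x P_1(x) = p(x) = -4 and x^2 P_2(x) = q(x) = 6 - 2x are polynomials, hence analytic at x = 0.
p(0) = -4,  q(0) = 6.
Indicial equation: r(r-1) + p(0) r + q(0) = 0, i.e. r^2 + (p(0) - 1) r + q(0) = 0, i.e. r^2 - 5 r + 6 = 0.
Discriminant: (-5)^2 - 4(6) = 1, so r = (5 ± 1)/2.
Solving: r_1 = 3, r_2 = 2.

indicial: r^2 - 5 r + 6 = 0; roots r_1 = 3, r_2 = 2


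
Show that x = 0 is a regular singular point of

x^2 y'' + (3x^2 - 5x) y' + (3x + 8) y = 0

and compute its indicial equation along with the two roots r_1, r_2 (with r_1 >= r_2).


Divide by x^2 to reach normal form y'' + P_1(x) y' + P_2(x) y = 0 with P_1(x) = 3 - 5/x and P_2(x) = 3/x + 8/x^2.
x = 0 is a singular point because the y'-coefficient 3 - 5/x has a pole at x = 0 and the y-coefficient 3/x + 8/x^2 has a pole at x = 0.
It is a regular singular point because x P_1(x) = p(x) = 3x - 5 and x^2 P_2(x) = q(x) = 3x + 8 are polynomials, hence analytic at x = 0.
p(0) = -5,  q(0) = 8.
Indicial equation: r(r-1) + p(0) r + q(0) = 0, i.e. r^2 + (p(0) - 1) r + q(0) = 0, i.e. r^2 - 6 r + 8 = 0.
Discriminant: (-6)^2 - 4(8) = 4, so r = (6 ± 2)/2.
Solving: r_1 = 4, r_2 = 2.

indicial: r^2 - 6 r + 8 = 0; roots r_1 = 4, r_2 = 2


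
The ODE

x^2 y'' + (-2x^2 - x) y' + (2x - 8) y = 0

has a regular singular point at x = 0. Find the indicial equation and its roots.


Divide by x^2 to reach normal form y'' + P_1(x) y' + P_2(x) y = 0 with P_1(x) = -2 - 1/x and P_2(x) = 2/x - 8/x^2.
x = 0 is a singular point because the y'-coefficient -2 - 1/x has a pole at x = 0 and the y-coefficient 2/x - 8/x^2 has a pole at x = 0.
It is a regular singular point because x P_1(x) = p(x) = -2x - 1 and x^2 P_2(x) = q(x) = 2x - 8 are polynomials, hence analytic at x = 0.
p(0) = -1,  q(0) = -8.
Indicial equation: r(r-1) + p(0) r + q(0) = 0, i.e. r^2 + (p(0) - 1) r + q(0) = 0, i.e. r^2 - 2 r - 8 = 0.
Discriminant: (-2)^2 - 4(-8) = 36, so r = (2 ± 6)/2.
Solving: r_1 = 4, r_2 = -2.

indicial: r^2 - 2 r - 8 = 0; roots r_1 = 4, r_2 = -2


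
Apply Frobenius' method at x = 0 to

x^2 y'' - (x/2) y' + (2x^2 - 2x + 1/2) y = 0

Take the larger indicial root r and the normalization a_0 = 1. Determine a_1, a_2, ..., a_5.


Write in Frobenius form y'' + (p(x)/x) y' + (q(x)/x^2) y = 0:
  p(x) = -1/2,  q(x) = 2x^2 - 2x + 1/2.
Indicial equation: r(r-1) + (-1/2) r + (1/2) = 0 -> roots r_1 = 1, r_2 = 1/2.
Take r = r_1 = 1. Let y(x) = x^r sum_{n>=0} a_n x^n with a_0 = 1.
Substitute y = x^r sum a_n x^n and match x^{r+n}. The recurrence is
  D(n) a_n - 2 a_{n-1} + 2 a_{n-2} = 0,  where D(n) = (r+n)(r+n-1) + (-1/2)(r+n) + (1/2).
  a_n = [2 a_{n-1} - 2 a_{n-2}] / D(n).
Since the indicial polynomial factors as (r - r_1)(r - r_2), D(n) = (r_1 + n - r_1)(r_1 + n - r_2) = n(n + 1/2).
Evaluating step by step (a_0 = 1):
  n = 1: D(1) = 1(1 + 1/2) = 3/2; numerator = 2(1) = 2; a_1 = (2)/(3/2) = 4/3
  n = 2: D(2) = 2(2 + 1/2) = 5; numerator = 2(4/3) - 2(1) = 2/3; a_2 = (2/3)/(5) = 2/15
  n = 3: D(3) = 3(3 + 1/2) = 21/2; numerator = 2(2/15) - 2(4/3) = -12/5; a_3 = (-12/5)/(21/2) = -8/35
  n = 4: D(4) = 4(4 + 1/2) = 18; numerator = 2(-8/35) - 2(2/15) = -76/105; a_4 = (-76/105)/(18) = -38/945
  n = 5: D(5) = 5(5 + 1/2) = 55/2; numerator = 2(-38/945) - 2(-8/35) = 356/945; a_5 = (356/945)/(55/2) = 712/51975

r = 1; a_0 = 1; a_1 = 4/3; a_2 = 2/15; a_3 = -8/35; a_4 = -38/945; a_5 = 712/51975


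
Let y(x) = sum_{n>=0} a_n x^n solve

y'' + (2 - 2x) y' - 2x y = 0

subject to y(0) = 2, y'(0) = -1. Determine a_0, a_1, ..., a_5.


Ansatz: y(x) = sum_{n>=0} a_n x^n, so y'(x) = sum_{n>=1} n a_n x^(n-1) and y''(x) = sum_{n>=2} n(n-1) a_n x^(n-2).
Substitute into P(x) y'' + Q(x) y' + R(x) y = 0 with P(x) = 1, Q(x) = 2 - 2x, R(x) = -2x, and match powers of x.
Initial conditions: a_0 = 2, a_1 = -1.
Setting the coefficient of each power of x to zero and solving order by order (substituting the coefficients already found):
  x^0: 2 a_2 + 2 a_1 = 0  ->  2 a_2 = -2 a_1 = 2  ->  a_2 = 1
  x^1: 6 a_3 + 4 a_2 - 2 a_1 - 2 a_0 = 0  ->  6 a_3 = -4 a_2 + 2 a_1 + 2 a_0 = -2  ->  a_3 = -1/3
  x^2: 12 a_4 + 6 a_3 - 4 a_2 - 2 a_1 = 0  ->  12 a_4 = -6 a_3 + 4 a_2 + 2 a_1 = 4  ->  a_4 = 1/3
  x^3: 20 a_5 + 8 a_4 - 6 a_3 - 2 a_2 = 0  ->  20 a_5 = -8 a_4 + 6 a_3 + 2 a_2 = -8/3  ->  a_5 = -2/15
Truncated series: y(x) = 2 - x + x^2 - (1/3) x^3 + (1/3) x^4 - (2/15) x^5 + O(x^6).

a_0 = 2; a_1 = -1; a_2 = 1; a_3 = -1/3; a_4 = 1/3; a_5 = -2/15


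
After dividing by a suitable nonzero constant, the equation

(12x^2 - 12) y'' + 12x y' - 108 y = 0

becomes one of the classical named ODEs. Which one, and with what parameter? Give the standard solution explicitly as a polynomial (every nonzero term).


All three coefficients share the factor -12; dividing through by -12 gives  (1 - x^2) y'' - x y' + 9 y = 0.
This matches the Chebyshev equation (1 - x^2) y'' - x y' + n^2 y = 0 (note the -x y' term, not -2x y') with n^2 = 9, so n = 3; the polynomial solution is T_3(x).
With y = sum_k a_k x^k, matching x^k gives (k+2)(k+1) a_{k+2} = (k^2 - n^2) a_k = (k - 3)(k + 3) a_k. The right side vanishes at k = 3, so the series with the parity of 3 terminates at degree 3.
Standard normalization: leading coefficient of T_n is 2^(n-1), so a_3 = 2^2 = 4. Work downward with a_k = (k+1)(k+2) a_{k+2} / ((k - 3)(k + 3)):
  a_1 = (2)(3)(4) / ((1 - 3)(1 + 3)) = 24/(-8) = -3
Hence T_3(x) = 4 x^3 - 3 x.

T_3(x); series = 4 x^3 - 3 x


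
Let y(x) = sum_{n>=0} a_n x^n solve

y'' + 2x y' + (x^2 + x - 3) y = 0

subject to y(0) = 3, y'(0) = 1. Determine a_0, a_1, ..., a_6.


Ansatz: y(x) = sum_{n>=0} a_n x^n, so y'(x) = sum_{n>=1} n a_n x^(n-1) and y''(x) = sum_{n>=2} n(n-1) a_n x^(n-2).
Substitute into P(x) y'' + Q(x) y' + R(x) y = 0 with P(x) = 1, Q(x) = 2x, R(x) = x^2 + x - 3, and match powers of x.
Initial conditions: a_0 = 3, a_1 = 1.
Setting the coefficient of each power of x to zero and solving order by order (substituting the coefficients already found):
  x^0: 2 a_2 - 3 a_0 = 0  ->  2 a_2 = 3 a_0 = 9  ->  a_2 = 9/2
  x^1: 6 a_3 - a_1 + a_0 = 0  ->  6 a_3 = a_1 - a_0 = -2  ->  a_3 = -1/3
  x^2: 12 a_4 + a_2 + a_1 + a_0 = 0  ->  12 a_4 = -a_2 - a_1 - a_0 = -17/2  ->  a_4 = -17/24
  x^3: 20 a_5 + 3 a_3 + a_2 + a_1 = 0  ->  20 a_5 = -3 a_3 - a_2 - a_1 = -9/2  ->  a_5 = -9/40
  x^4: 30 a_6 + 5 a_4 + a_3 + a_2 = 0  ->  30 a_6 = -5 a_4 - a_3 - a_2 = -5/8  ->  a_6 = -1/48
Truncated series: y(x) = 3 + x + (9/2) x^2 - (1/3) x^3 - (17/24) x^4 - (9/40) x^5 - (1/48) x^6 + O(x^7).

a_0 = 3; a_1 = 1; a_2 = 9/2; a_3 = -1/3; a_4 = -17/24; a_5 = -9/40; a_6 = -1/48


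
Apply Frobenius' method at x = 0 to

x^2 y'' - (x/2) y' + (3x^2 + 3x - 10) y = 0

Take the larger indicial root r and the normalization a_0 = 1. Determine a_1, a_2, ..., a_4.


Write in Frobenius form y'' + (p(x)/x) y' + (q(x)/x^2) y = 0:
  p(x) = -1/2,  q(x) = 3x^2 + 3x - 10.
Indicial equation: r(r-1) + (-1/2) r + (-10) = 0 -> roots r_1 = 4, r_2 = -5/2.
Take r = r_1 = 4. Let y(x) = x^r sum_{n>=0} a_n x^n with a_0 = 1.
Substitute y = x^r sum a_n x^n and match x^{r+n}. The recurrence is
  D(n) a_n + 3 a_{n-1} + 3 a_{n-2} = 0,  where D(n) = (r+n)(r+n-1) + (-1/2)(r+n) + (-10).
  a_n = [-3 a_{n-1} - 3 a_{n-2}] / D(n).
Since the indicial polynomial factors as (r - r_1)(r - r_2), D(n) = (r_1 + n - r_1)(r_1 + n - r_2) = n(n + 13/2).
Evaluating step by step (a_0 = 1):
  n = 1: D(1) = 1(1 + 13/2) = 15/2; numerator = -3(1) = -3; a_1 = (-3)/(15/2) = -2/5
  n = 2: D(2) = 2(2 + 13/2) = 17; numerator = -3(-2/5) - 3(1) = -9/5; a_2 = (-9/5)/(17) = -9/85
  n = 3: D(3) = 3(3 + 13/2) = 57/2; numerator = -3(-9/85) - 3(-2/5) = 129/85; a_3 = (129/85)/(57/2) = 86/1615
  n = 4: D(4) = 4(4 + 13/2) = 42; numerator = -3(86/1615) - 3(-9/85) = 3/19; a_4 = (3/19)/(42) = 1/266

r = 4; a_0 = 1; a_1 = -2/5; a_2 = -9/85; a_3 = 86/1615; a_4 = 1/266


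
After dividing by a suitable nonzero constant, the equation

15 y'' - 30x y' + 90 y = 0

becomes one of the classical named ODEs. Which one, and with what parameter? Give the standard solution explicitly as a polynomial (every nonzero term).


All three coefficients share the factor 15; dividing through by 15 gives  y'' - 2x y' + 6 y = 0.
This matches the Hermite equation y'' - 2x y' + 2n y = 0 with 2n = 6, so n = 3; the polynomial solution is H_3(x).
With y = sum_k a_k x^k, matching x^k gives (k+2)(k+1) a_{k+2} = 2(k - n) a_k = 2(k - 3) a_k. The right side vanishes at k = 3, so the series with the parity of 3 terminates at degree 3.
Standard normalization: leading coefficient of H_n is 2^n, so a_3 = 2^3 = 8. Work downward with a_k = (k+1)(k+2) a_{k+2} / (2(k - n)):
  a_1 = (2)(3)(8) / (2(1 - 3)) = 48/(-4) = -12
Hence H_3(x) = 8 x^3 - 12 x.

H_3(x); series = 8 x^3 - 12 x


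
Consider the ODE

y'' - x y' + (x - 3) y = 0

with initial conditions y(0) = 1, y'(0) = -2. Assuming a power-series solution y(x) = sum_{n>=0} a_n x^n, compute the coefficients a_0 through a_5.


Ansatz: y(x) = sum_{n>=0} a_n x^n, so y'(x) = sum_{n>=1} n a_n x^(n-1) and y''(x) = sum_{n>=2} n(n-1) a_n x^(n-2).
Substitute into P(x) y'' + Q(x) y' + R(x) y = 0 with P(x) = 1, Q(x) = -x, R(x) = x - 3, and match powers of x.
Initial conditions: a_0 = 1, a_1 = -2.
Setting the coefficient of each power of x to zero and solving order by order (substituting the coefficients already found):
  x^0: 2 a_2 - 3 a_0 = 0  ->  2 a_2 = 3 a_0 = 3  ->  a_2 = 3/2
  x^1: 6 a_3 - 4 a_1 + a_0 = 0  ->  6 a_3 = 4 a_1 - a_0 = -9  ->  a_3 = -3/2
  x^2: 12 a_4 - 5 a_2 + a_1 = 0  ->  12 a_4 = 5 a_2 - a_1 = 19/2  ->  a_4 = 19/24
  x^3: 20 a_5 - 6 a_3 + a_2 = 0  ->  20 a_5 = 6 a_3 - a_2 = -21/2  ->  a_5 = -21/40
Truncated series: y(x) = 1 - 2 x + (3/2) x^2 - (3/2) x^3 + (19/24) x^4 - (21/40) x^5 + O(x^6).

a_0 = 1; a_1 = -2; a_2 = 3/2; a_3 = -3/2; a_4 = 19/24; a_5 = -21/40
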